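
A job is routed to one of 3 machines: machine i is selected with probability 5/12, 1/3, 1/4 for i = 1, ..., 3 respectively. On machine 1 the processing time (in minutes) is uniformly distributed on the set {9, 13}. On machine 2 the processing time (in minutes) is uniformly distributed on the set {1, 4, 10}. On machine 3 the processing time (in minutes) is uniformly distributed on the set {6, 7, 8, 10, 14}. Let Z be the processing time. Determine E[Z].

17/2

E[Z | machine 1] = (9+13)/2 = 11.
E[Z | machine 2] = (1+4+10)/3 = 5.
E[Z | machine 3] = (6+7+8+10+14)/5 = 9.
E[Z] = (5/12)·(11) + (1/3)·(5) + (1/4)·(9) = 17/2.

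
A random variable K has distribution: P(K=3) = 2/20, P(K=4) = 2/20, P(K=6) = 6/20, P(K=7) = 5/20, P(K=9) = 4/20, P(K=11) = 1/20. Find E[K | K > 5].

P(K > 5) = 4/5.
Σ over the event: 6·3/10 + 7·1/4 + 9·1/5 + 11·1/20 = 59/10.
E[K | K > 5] = (59/10) / (4/5) = 59/8.

59/8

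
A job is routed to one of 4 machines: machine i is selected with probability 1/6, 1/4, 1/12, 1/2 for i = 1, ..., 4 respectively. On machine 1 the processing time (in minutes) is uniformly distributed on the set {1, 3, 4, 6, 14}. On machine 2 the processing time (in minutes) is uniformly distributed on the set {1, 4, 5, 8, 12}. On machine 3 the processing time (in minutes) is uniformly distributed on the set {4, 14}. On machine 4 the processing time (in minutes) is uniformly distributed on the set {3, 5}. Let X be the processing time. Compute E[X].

311/60

E[X | machine 1] = (1+3+4+6+14)/5 = 28/5.
E[X | machine 2] = (1+4+5+8+12)/5 = 6.
E[X | machine 3] = (4+14)/2 = 9.
E[X | machine 4] = (3+5)/2 = 4.
By the law of total expectation,
E[X] = (1/6)·(28/5) + (1/4)·(6) + (1/12)·(9) + (1/2)·(4) = 311/60.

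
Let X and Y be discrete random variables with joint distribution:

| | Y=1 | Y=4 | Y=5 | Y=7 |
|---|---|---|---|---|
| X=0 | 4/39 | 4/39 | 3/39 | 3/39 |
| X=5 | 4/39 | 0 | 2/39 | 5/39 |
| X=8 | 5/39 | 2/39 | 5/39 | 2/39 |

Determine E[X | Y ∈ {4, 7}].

57/16

P(Y ∈ {4, 7}) = 16/39.
Σ X·P over the event = 0·(4/39) + 0·(3/39) + 5·(5/39) + 8·(2/39) + 8·(2/39) = 19/13.
E[X | Y ∈ {4, 7}] = (19/13) / (16/39) = 57/16.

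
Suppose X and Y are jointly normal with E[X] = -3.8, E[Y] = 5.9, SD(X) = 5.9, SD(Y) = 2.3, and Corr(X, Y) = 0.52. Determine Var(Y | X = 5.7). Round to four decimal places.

3.8596

The conditional variance in a bivariate normal is σ_Y²(1 − ρ²), independent of x.
Var(Y | X=5.7) = (2.3)²·(1 − (0.52)²) = 5.29·0.7296 = 3.8596.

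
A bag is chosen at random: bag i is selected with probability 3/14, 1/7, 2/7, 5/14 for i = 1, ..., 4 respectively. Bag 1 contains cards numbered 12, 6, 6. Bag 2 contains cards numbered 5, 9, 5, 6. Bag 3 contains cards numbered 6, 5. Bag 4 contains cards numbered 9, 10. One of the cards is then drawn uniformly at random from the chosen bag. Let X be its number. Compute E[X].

E[X | bag 1] = (12+6+6)/3 = 8.
E[X | bag 2] = (5+9+5+6)/4 = 25/4.
E[X | bag 3] = (6+5)/2 = 11/2.
E[X | bag 4] = (9+10)/2 = 19/2.
E[X] = (3/14)·(8) + (1/7)·(25/4) + (2/7)·(11/2) + (5/14)·(19/2) = 53/7.

53/7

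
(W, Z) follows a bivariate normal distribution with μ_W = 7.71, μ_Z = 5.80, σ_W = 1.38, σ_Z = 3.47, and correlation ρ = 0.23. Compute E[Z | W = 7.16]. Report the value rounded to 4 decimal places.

5.4819

E[Z | W=x] = μ_Z + ρ(σ_Z/σ_W)(x − μ_W) for jointly normal variables.
E[Z | W=7.16] = 5.80 + (0.23)·(3.47/1.38)·(7.16 − (7.71)) = 5.80 + (0.57833)·(-0.55) = 5.4819.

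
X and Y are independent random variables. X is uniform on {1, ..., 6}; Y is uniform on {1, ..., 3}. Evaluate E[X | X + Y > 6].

Outcomes with X + Y > 6: (4,3), (5,2), (5,3), (6,1), (6,2), (6,3), each with probability 1/18.
E[X | X + Y > 6] = (4 + 5 + 5 + 6 + 6 + 6) / 6 = 16/3.

16/3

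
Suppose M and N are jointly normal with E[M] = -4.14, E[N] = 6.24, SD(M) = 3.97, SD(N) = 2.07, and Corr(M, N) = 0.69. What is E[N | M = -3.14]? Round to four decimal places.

6.5998

E[N | M=x] = μ_N + ρ(σ_N/σ_M)(x − μ_M) for jointly normal variables.
E[N | M=-3.14] = 6.24 + (0.69)·(2.07/3.97)·(-3.14 − (-4.14)) = 6.24 + (0.35977)·(1) = 6.5998.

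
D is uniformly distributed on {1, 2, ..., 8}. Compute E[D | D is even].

5

Given D is even, D is equally likely to be any of {2, 4, 6, 8}.
E[D | D is even] = (2 + 4 + 6 + 8) / 4 = 5.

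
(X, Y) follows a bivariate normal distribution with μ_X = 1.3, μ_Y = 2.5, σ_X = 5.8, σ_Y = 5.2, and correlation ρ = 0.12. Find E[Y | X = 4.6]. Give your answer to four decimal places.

2.8550

For a bivariate normal, E[Y | X=x] = μ_Y + ρ·(σ_Y/σ_X)·(x − μ_X).
E[Y | X=4.6] = 2.5 + (0.12)·(5.2/5.8)·(4.6 − (1.3)) = 2.5 + (0.10759)·(3.3) = 2.8550.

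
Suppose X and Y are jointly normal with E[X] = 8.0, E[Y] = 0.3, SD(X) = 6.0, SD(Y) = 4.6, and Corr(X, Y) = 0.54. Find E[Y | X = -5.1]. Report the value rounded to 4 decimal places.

-5.1234

The regression of Y on X has slope ρ·σ_Y/σ_X and passes through (μ_X, μ_Y).
E[Y | X=-5.1] = 0.3 + (0.54)·(4.6/6.0)·(-5.1 − (8.0)) = 0.3 + (0.414)·(-13.1) = -5.1234.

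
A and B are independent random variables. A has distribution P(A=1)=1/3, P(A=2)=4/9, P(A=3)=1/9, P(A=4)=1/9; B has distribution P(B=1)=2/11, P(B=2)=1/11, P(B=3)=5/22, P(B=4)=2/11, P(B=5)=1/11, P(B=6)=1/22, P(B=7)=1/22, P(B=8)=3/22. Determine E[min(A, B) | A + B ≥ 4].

P(A + B ≥ 4) = 82/99.
Summing min(A,B)·P(x,y) over outcomes with A + B ≥ 4 gives 35/22.
E[min(A, B) | A + B ≥ 4] = (35/22) / (82/99) = 315/164.

315/164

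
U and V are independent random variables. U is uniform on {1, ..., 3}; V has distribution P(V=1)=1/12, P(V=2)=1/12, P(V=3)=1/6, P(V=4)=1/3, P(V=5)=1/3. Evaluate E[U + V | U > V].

P(U > V) = 1/12.
Summing (U+V)·P(x,y) over outcomes with U > V gives 1/3.
E[U + V | U > V] = (1/3) / (1/12) = 4.

4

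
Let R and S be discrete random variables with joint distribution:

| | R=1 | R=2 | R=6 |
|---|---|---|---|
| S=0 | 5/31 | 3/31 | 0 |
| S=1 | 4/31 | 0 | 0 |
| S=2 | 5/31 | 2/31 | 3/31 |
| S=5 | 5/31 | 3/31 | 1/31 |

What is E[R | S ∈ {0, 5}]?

28/17

P(S ∈ {0, 5}) = 17/31.
Σ R·P over the event = 1·(5/31) + 1·(5/31) + 2·(3/31) + 2·(3/31) + 6·(1/31) = 28/31.
E[R | S ∈ {0, 5}] = (28/31) / (17/31) = 28/17.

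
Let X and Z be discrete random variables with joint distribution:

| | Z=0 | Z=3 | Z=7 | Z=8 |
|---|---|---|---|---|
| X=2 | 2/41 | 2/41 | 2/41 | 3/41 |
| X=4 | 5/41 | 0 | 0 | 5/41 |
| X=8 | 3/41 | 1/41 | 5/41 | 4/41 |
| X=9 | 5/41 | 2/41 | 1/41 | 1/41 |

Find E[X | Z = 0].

31/5

P(Z = 0) = 15/41.
Summing X·P(X=x,Z=y) over the conditioning event gives 93/41.
E[X | Z = 0] = (93/41) / (15/41) = 31/5.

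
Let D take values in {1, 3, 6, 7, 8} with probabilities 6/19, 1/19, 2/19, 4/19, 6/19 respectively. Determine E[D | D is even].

15/2

P(D is even) = 8/19.
Σ over the event: 6·2/19 + 8·6/19 = 60/19.
E[D | D is even] = (60/19) / (8/19) = 15/2.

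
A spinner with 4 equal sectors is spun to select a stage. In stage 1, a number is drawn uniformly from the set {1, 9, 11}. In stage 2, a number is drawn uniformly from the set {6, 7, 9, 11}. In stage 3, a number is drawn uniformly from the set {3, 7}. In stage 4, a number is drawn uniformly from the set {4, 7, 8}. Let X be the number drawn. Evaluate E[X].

319/48

E[X | stage 1] = (1+9+11)/3 = 7.
E[X | stage 2] = (6+7+9+11)/4 = 33/4.
E[X | stage 3] = (3+7)/2 = 5.
E[X | stage 4] = (4+7+8)/3 = 19/3.
E[X] = (1/4)·(7) + (1/4)·(33/4) + (1/4)·(5) + (1/4)·(19/3) = 319/48.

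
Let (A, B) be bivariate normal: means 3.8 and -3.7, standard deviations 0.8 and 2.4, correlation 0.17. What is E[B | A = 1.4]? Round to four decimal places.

The regression of B on A has slope ρ·σ_B/σ_A and passes through (μ_A, μ_B).
E[B | A=1.4] = -3.7 + (0.17)·(2.4/0.8)·(1.4 − (3.8)) = -3.7 + (0.51)·(-2.4) = -4.9240.

-4.9240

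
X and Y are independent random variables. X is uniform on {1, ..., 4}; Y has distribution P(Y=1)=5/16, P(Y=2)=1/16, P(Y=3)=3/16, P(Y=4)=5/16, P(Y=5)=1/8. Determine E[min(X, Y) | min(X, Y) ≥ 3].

P(min(X, Y) ≥ 3) = 5/16.
Summing min(X,Y)·P(x,y) over outcomes with min(X, Y) ≥ 3 gives 67/64.
E[min(X, Y) | min(X, Y) ≥ 3] = (67/64) / (5/16) = 67/20.

67/20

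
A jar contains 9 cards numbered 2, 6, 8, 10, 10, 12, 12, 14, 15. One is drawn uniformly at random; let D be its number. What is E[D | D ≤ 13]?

60/7

P(D ≤ 13) = 7/9.
Σ over the event: 2·1/9 + 6·1/9 + 8·1/9 + 10·2/9 + 12·2/9 = 20/3.
E[D | D ≤ 13] = (20/3) / (7/9) = 60/7.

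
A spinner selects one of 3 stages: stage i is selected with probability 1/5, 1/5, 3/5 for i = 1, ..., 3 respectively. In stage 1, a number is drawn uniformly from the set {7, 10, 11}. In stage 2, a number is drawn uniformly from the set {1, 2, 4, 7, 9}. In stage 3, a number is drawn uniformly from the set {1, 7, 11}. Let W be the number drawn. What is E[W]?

E[W | stage 1] = (7+10+11)/3 = 28/3.
E[W | stage 2] = (1+2+4+7+9)/5 = 23/5.
E[W | stage 3] = (1+7+11)/3 = 19/3.
E[W] = (1/5)·(28/3) + (1/5)·(23/5) + (3/5)·(19/3) = 494/75.

494/75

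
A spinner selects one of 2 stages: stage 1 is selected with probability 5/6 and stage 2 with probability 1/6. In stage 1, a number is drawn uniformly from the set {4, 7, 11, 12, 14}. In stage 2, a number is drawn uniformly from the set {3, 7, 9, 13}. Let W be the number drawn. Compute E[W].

28/3

E[W | stage 1] = (4+7+11+12+14)/5 = 48/5.
E[W | stage 2] = (3+7+9+13)/4 = 8.
E[W] = (5/6)·(48/5) + (1/6)·(8) = 28/3.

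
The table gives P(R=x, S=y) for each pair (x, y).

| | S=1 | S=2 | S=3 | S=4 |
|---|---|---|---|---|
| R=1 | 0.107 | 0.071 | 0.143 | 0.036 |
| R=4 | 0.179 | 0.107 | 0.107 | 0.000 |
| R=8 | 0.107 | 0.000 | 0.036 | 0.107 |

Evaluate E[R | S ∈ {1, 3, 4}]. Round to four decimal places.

4.1727

P(S ∈ {1, 3, 4}) = 0.822.
Σ R·P over the event = 1·(0.107) + 1·(0.143) + 1·(0.036) + 4·(0.179) + 4·(0.107) + 8·(0.107) + 8·(0.036) + 8·(0.107) = 3.430.
E[R | S ∈ {1, 3, 4}] = (3.430) / (0.822) = 4.1727.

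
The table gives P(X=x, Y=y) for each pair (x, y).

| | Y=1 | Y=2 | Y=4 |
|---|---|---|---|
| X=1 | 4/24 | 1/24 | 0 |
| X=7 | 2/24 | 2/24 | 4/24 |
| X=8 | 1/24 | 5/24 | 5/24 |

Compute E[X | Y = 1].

26/7

P(Y = 1) = 7/24.
Summing X·P(X=x,Y=y) over the conditioning event gives 13/12.
E[X | Y = 1] = (13/12) / (7/24) = 26/7.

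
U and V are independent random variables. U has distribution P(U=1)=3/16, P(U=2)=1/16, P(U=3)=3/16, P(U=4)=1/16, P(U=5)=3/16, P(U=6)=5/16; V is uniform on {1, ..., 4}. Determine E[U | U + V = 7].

P(U + V = 7) = 3/16.
Summing U·P(x,y) over outcomes with U + V = 7 gives 29/32.
E[U | U + V = 7] = (29/32) / (3/16) = 29/6.

29/6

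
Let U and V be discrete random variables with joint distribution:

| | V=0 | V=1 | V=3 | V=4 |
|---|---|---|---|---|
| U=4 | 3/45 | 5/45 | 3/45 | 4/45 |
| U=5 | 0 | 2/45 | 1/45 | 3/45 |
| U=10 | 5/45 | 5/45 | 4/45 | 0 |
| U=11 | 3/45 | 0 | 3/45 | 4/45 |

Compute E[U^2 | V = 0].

P(V = 0) = 11/45.
Σ U^2·P over the event = 16·(3/45) + 100·(5/45) + 121·(3/45) = 911/45.
E[U^2 | V = 0] = (911/45) / (11/45) = 911/11.

911/11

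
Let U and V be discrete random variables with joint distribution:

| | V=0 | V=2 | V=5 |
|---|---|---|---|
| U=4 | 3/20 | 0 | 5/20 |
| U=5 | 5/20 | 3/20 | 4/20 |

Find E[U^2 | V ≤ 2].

248/11

P(V ≤ 2) = 11/20.
Σ U^2·P over the event = 16·(3/20) + 25·(5/20) + 25·(3/20) = 62/5.
E[U^2 | V ≤ 2] = (62/5) / (11/20) = 248/11.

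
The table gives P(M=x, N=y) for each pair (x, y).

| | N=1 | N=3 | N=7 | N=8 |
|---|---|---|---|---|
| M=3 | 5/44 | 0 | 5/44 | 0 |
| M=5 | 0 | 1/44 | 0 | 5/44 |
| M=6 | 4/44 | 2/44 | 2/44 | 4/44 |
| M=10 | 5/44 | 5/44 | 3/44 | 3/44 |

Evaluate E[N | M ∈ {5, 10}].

P(M ∈ {5, 10}) = 1/2.
Σ N·P over the event = 3·(1/44) + 8·(5/44) + 1·(5/44) + 3·(5/44) + 7·(3/44) + 8·(3/44) = 27/11.
E[N | M ∈ {5, 10}] = (27/11) / (1/2) = 54/11.

54/11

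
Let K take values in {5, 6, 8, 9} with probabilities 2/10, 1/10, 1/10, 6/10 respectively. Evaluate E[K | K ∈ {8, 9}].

P(K ∈ {8, 9}) = 7/10.
Σ over the event: 8·1/10 + 9·3/5 = 31/5.
E[K | K ∈ {8, 9}] = (31/5) / (7/10) = 62/7.

62/7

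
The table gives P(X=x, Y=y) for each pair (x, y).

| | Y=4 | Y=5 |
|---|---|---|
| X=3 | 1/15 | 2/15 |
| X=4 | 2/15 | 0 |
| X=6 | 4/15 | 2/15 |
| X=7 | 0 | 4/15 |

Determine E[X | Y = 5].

23/4

P(Y = 5) = 8/15.
Σ X·P over the event = 3·(2/15) + 6·(2/15) + 7·(4/15) = 46/15.
E[X | Y = 5] = (46/15) / (8/15) = 23/4.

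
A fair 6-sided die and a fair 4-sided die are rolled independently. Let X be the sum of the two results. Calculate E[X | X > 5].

52/7

P(X > 5) = 7/12.
Σ over the event: 6·1/6 + 7·1/6 + 8·1/8 + 9·1/12 + 10·1/24 = 13/3.
E[X | X > 5] = (13/3) / (7/12) = 52/7.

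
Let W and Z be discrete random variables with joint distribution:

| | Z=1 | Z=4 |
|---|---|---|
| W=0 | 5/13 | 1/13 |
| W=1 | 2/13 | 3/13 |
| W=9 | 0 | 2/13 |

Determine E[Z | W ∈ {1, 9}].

P(W ∈ {1, 9}) = 7/13.
Σ Z·P over the event = 1·(2/13) + 4·(3/13) + 4·(2/13) = 22/13.
E[Z | W ∈ {1, 9}] = (22/13) / (7/13) = 22/7.

22/7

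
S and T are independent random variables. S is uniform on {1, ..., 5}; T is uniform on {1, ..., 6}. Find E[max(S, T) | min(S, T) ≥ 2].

P(min(S, T) ≥ 2) = 2/3.
Summing max(S,T)·P(x,y) over outcomes with min(S, T) ≥ 2 gives 3.
E[max(S, T) | min(S, T) ≥ 2] = (3) / (2/3) = 9/2.

9/2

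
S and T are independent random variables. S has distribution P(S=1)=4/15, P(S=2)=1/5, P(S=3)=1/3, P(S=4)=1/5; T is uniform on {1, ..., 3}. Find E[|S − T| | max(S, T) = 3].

P(max(S, T) = 3) = 22/45.
Summing |S−T|·P(x,y) over outcomes with max(S, T) = 3 gives 26/45.
E[|S − T| | max(S, T) = 3] = (26/45) / (22/45) = 13/11.

13/11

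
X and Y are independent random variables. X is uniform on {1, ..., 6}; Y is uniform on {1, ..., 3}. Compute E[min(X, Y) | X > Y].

11/6

P(X > Y) = 2/3.
Summing min(X,Y)·P(x,y) over outcomes with X > Y gives 11/9.
E[min(X, Y) | X > Y] = (11/9) / (2/3) = 11/6.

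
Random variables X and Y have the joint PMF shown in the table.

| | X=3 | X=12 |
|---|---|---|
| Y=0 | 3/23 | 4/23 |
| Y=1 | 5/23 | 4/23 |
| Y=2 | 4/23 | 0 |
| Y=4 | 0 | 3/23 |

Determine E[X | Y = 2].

P(Y = 2) = 4/23.
Σ X·P over the event = 3·(4/23) = 12/23.
E[X | Y = 2] = (12/23) / (4/23) = 3.

3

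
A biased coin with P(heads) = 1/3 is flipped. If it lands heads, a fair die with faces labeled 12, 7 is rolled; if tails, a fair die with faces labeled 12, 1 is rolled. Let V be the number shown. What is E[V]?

15/2

E[V | heads] = (12+7)/2 = 19/2.
E[V | tails] = (12+1)/2 = 13/2.
By the law of total expectation,
E[V] = (1/3)·(19/2) + (2/3)·(13/2) = 15/2.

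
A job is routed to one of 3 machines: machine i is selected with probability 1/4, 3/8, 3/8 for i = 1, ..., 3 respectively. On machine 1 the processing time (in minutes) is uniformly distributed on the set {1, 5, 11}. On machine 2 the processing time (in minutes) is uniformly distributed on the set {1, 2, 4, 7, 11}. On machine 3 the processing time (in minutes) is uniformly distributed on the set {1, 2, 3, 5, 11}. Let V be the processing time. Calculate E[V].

E[V | machine 1] = (1+5+11)/3 = 17/3.
E[V | machine 2] = (1+2+4+7+11)/5 = 5.
E[V | machine 3] = (1+2+3+5+11)/5 = 22/5.
By the law of total expectation,
E[V] = (1/4)·(17/3) + (3/8)·(5) + (3/8)·(22/5) = 593/120.

593/120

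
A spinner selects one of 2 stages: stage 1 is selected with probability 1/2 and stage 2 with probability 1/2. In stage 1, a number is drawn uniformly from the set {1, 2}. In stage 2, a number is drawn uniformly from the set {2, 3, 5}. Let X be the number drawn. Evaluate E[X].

29/12

E[X | stage 1] = (1+2)/2 = 3/2.
E[X | stage 2] = (2+3+5)/3 = 10/3.
E[X] = (1/2)·(3/2) + (1/2)·(10/3) = 29/12.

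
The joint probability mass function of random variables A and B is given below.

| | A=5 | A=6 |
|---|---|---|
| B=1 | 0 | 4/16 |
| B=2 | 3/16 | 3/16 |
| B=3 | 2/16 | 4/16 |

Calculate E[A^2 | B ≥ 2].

P(B ≥ 2) = 3/4.
Σ A^2·P over the event = 25·(3/16) + 25·(2/16) + 36·(3/16) + 36·(4/16) = 377/16.
E[A^2 | B ≥ 2] = (377/16) / (3/4) = 377/12.

377/12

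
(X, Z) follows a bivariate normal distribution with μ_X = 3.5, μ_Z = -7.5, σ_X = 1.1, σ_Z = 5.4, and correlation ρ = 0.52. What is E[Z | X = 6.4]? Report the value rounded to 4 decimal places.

For a bivariate normal, E[Z | X=x] = μ_Z + ρ·(σ_Z/σ_X)·(x − μ_X).
E[Z | X=6.4] = -7.5 + (0.52)·(5.4/1.1)·(6.4 − (3.5)) = -7.5 + (2.55273)·(2.9) = -0.0971.

-0.0971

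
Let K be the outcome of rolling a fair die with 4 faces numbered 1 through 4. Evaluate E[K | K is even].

3

Given K is even, K is equally likely to be any of {2, 4}.
E[K | K is even] = (2 + 4) / 2 = 3.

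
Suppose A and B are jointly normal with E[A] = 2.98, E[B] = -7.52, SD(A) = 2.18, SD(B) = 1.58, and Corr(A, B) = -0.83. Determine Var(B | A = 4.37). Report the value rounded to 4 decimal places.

Var(B | A=x) = (1 − ρ²)·σ_B².
Var(B | A=4.37) = (1.58)²·(1 − (-0.83)²) = 2.4964·0.3111 = 0.7766.

0.7766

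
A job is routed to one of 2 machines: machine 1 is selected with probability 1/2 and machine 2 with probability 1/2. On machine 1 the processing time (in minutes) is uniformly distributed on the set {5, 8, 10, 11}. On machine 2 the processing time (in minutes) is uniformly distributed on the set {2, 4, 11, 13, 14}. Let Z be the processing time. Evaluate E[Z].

173/20

E[Z | machine 1] = (5+8+10+11)/4 = 17/2.
E[Z | machine 2] = (2+4+11+13+14)/5 = 44/5.
By the law of total expectation,
E[Z] = (1/2)·(17/2) + (1/2)·(44/5) = 173/20.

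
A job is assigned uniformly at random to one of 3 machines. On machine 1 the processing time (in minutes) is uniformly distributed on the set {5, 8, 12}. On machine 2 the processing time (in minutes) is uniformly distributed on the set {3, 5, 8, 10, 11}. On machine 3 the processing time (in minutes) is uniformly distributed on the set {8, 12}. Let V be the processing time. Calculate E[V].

E[V | machine 1] = (5+8+12)/3 = 25/3.
E[V | machine 2] = (3+5+8+10+11)/5 = 37/5.
E[V | machine 3] = (8+12)/2 = 10.
By the law of total expectation,
E[V] = (1/3)·(25/3) + (1/3)·(37/5) + (1/3)·(10) = 386/45.

386/45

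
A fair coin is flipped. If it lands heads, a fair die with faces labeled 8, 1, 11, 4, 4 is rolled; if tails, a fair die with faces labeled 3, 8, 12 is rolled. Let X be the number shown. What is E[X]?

199/30

E[X | heads] = (8+1+11+4+4)/5 = 28/5.
E[X | tails] = (3+8+12)/3 = 23/3.
By the law of total expectation,
E[X] = (1/2)·(28/5) + (1/2)·(23/3) = 199/30.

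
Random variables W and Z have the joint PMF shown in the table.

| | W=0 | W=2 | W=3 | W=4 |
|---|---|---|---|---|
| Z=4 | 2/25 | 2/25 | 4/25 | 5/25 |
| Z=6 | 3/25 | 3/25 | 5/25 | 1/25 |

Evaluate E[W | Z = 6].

P(Z = 6) = 12/25.
Σ W·P over the event = 0·(3/25) + 2·(3/25) + 3·(5/25) + 4·(1/25) = 1.
E[W | Z = 6] = (1) / (12/25) = 25/12.

25/12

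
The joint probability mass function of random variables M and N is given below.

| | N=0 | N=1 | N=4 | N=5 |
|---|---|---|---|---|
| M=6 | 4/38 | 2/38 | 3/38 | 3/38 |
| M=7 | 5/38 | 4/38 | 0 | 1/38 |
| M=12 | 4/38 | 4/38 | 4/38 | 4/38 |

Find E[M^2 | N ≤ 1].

1809/23

P(N ≤ 1) = 23/38.
Summing M^2·P(M=x,N=y) over the conditioning event gives 1809/38.
E[M^2 | N ≤ 1] = (1809/38) / (23/38) = 1809/23.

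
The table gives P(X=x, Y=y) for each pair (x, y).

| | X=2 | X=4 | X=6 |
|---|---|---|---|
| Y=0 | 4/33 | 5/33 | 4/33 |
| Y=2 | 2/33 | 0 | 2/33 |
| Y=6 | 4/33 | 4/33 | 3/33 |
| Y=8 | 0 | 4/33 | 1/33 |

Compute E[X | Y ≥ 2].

4

P(Y ≥ 2) = 20/33.
Σ X·P over the event = 2·(2/33) + 2·(4/33) + 4·(4/33) + 4·(4/33) + 6·(2/33) + 6·(3/33) + 6·(1/33) = 80/33.
E[X | Y ≥ 2] = (80/33) / (20/33) = 4.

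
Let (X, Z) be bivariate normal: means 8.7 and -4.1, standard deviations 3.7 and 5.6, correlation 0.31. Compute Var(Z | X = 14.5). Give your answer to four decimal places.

28.3463

For a bivariate normal, Var(Z | X=x) = σ_Z²(1 − ρ²).
Var(Z | X=14.5) = (5.6)²·(1 − (0.31)²) = 31.36·0.9039 = 28.3463.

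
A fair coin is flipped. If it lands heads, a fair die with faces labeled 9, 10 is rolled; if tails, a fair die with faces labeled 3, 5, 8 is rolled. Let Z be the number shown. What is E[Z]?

89/12

E[Z | heads] = (9+10)/2 = 19/2.
E[Z | tails] = (3+5+8)/3 = 16/3.
By the law of total expectation,
E[Z] = (1/2)·(19/2) + (1/2)·(16/3) = 89/12.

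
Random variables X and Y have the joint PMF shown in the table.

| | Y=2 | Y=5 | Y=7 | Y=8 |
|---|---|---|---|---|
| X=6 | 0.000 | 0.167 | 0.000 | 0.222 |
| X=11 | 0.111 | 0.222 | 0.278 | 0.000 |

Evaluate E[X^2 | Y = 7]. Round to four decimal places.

P(Y = 7) = 0.278.
Σ X^2·P over the event = 121·(0.278) = 33.638.
E[X^2 | Y = 7] = (33.638) / (0.278) = 121.0000.

121.0000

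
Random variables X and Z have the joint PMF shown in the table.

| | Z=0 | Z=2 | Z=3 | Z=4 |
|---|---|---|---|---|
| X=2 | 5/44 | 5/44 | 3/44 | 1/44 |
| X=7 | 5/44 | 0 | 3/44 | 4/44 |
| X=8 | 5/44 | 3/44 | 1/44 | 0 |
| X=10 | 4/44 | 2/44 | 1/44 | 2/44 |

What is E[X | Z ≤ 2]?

P(Z ≤ 2) = 29/44.
Σ X·P over the event = 2·(5/44) + 2·(5/44) + 7·(5/44) + 8·(5/44) + 8·(3/44) + 10·(4/44) + 10·(2/44) = 179/44.
E[X | Z ≤ 2] = (179/44) / (29/44) = 179/29.

179/29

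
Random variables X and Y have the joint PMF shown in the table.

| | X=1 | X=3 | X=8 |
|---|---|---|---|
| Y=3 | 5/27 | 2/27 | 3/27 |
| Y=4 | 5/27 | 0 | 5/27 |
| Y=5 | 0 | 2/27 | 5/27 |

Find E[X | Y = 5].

P(Y = 5) = 7/27.
Σ X·P over the event = 3·(2/27) + 8·(5/27) = 46/27.
E[X | Y = 5] = (46/27) / (7/27) = 46/7.

46/7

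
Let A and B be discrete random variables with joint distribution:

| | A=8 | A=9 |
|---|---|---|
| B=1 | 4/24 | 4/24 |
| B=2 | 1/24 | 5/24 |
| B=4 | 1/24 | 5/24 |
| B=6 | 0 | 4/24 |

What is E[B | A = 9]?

29/9

P(A = 9) = 3/4.
Summing B·P(A=x,B=y) over the conditioning event gives 29/12.
E[B | A = 9] = (29/12) / (3/4) = 29/9.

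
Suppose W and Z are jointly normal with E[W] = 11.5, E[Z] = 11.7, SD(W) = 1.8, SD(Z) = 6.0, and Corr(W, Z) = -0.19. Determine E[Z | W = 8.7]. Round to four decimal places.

The regression of Z on W has slope ρ·σ_Z/σ_W and passes through (μ_W, μ_Z).
E[Z | W=8.7] = 11.7 + (-0.19)·(6.0/1.8)·(8.7 − (11.5)) = 11.7 + (-0.63333)·(-2.8) = 13.4733.

13.4733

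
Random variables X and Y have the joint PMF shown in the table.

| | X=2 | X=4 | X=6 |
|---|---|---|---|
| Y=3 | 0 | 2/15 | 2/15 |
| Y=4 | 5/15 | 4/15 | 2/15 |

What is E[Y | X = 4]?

11/3

P(X = 4) = 2/5.
Σ Y·P over the event = 3·(2/15) + 4·(4/15) = 22/15.
E[Y | X = 4] = (22/15) / (2/5) = 11/3.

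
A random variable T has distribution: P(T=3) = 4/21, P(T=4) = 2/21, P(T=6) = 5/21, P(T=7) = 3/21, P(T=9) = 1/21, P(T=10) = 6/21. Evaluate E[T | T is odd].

P(T is odd) = 8/21.
Σ over the event: 3·4/21 + 7·1/7 + 9·1/21 = 2.
E[T | T is odd] = (2) / (8/21) = 21/4.

21/4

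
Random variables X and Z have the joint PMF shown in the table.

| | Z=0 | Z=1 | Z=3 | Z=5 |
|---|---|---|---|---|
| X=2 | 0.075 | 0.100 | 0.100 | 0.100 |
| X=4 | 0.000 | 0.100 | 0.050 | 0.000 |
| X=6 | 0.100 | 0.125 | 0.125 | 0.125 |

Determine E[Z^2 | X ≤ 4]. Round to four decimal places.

P(X ≤ 4) = 0.525.
Σ Z^2·P over the event = 0·(0.075) + 1·(0.100) + 9·(0.100) + 25·(0.100) + 1·(0.100) + 9·(0.050) = 4.050.
E[Z^2 | X ≤ 4] = (4.050) / (0.525) = 7.7143.

7.7143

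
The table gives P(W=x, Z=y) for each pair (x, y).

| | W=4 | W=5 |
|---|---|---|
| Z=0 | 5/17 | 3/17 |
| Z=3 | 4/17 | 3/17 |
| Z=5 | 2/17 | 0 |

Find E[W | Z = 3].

31/7

P(Z = 3) = 7/17.
Σ W·P over the event = 4·(4/17) + 5·(3/17) = 31/17.
E[W | Z = 3] = (31/17) / (7/17) = 31/7.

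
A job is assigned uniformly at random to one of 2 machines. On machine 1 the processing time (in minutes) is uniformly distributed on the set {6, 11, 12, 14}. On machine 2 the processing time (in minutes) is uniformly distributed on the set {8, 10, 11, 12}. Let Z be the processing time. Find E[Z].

21/2

E[Z | machine 1] = (6+11+12+14)/4 = 43/4.
E[Z | machine 2] = (8+10+11+12)/4 = 41/4.
E[Z] = (1/2)·(43/4) + (1/2)·(41/4) = 21/2.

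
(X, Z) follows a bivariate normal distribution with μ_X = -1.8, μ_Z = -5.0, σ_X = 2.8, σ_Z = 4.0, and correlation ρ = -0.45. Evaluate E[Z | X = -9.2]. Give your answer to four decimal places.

E[Z | X=x] = μ_Z + ρ(σ_Z/σ_X)(x − μ_X) for jointly normal variables.
E[Z | X=-9.2] = -5.0 + (-0.45)·(4.0/2.8)·(-9.2 − (-1.8)) = -5.0 + (-0.642857)·(-7.4) = -0.2429.

-0.2429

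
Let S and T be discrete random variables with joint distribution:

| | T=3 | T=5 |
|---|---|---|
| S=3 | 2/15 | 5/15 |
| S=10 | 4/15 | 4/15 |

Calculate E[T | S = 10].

4

P(S = 10) = 8/15.
Σ T·P over the event = 3·(4/15) + 5·(4/15) = 32/15.
E[T | S = 10] = (32/15) / (8/15) = 4.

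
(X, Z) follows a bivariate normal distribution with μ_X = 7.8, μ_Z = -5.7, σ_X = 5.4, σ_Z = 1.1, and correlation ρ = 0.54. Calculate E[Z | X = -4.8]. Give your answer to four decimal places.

-7.0860

For a bivariate normal, E[Z | X=x] = μ_Z + ρ·(σ_Z/σ_X)·(x − μ_X).
E[Z | X=-4.8] = -5.7 + (0.54)·(1.1/5.4)·(-4.8 − (7.8)) = -5.7 + (0.11)·(-12.6) = -7.0860.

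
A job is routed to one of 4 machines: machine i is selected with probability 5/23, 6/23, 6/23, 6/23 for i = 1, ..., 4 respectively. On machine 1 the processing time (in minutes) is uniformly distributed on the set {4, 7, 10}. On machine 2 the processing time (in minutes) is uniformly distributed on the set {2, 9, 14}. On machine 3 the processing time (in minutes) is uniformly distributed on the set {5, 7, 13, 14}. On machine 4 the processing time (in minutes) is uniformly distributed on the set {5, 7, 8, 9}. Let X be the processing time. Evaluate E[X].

187/23

E[X | machine 1] = (4+7+10)/3 = 7.
E[X | machine 2] = (2+9+14)/3 = 25/3.
E[X | machine 3] = (5+7+13+14)/4 = 39/4.
E[X | machine 4] = (5+7+8+9)/4 = 29/4.
By the law of total expectation,
E[X] = (5/23)·(7) + (6/23)·(25/3) + (6/23)·(39/4) + (6/23)·(29/4) = 187/23.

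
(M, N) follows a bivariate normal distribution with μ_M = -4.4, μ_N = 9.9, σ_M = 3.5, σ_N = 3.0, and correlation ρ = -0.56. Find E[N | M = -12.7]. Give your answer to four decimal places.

13.8840

E[N | M=x] = μ_N + ρ(σ_N/σ_M)(x − μ_M) for jointly normal variables.
E[N | M=-12.7] = 9.9 + (-0.56)·(3.0/3.5)·(-12.7 − (-4.4)) = 9.9 + (-0.48)·(-8.3) = 13.8840.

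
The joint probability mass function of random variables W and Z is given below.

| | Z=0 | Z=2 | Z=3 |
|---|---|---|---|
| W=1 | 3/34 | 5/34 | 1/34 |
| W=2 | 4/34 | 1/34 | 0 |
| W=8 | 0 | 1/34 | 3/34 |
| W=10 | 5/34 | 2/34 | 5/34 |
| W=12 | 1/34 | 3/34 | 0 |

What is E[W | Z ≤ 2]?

144/25

P(Z ≤ 2) = 25/34.
Summing W·P(W=x,Z=y) over the conditioning event gives 72/17.
E[W | Z ≤ 2] = (72/17) / (25/34) = 144/25.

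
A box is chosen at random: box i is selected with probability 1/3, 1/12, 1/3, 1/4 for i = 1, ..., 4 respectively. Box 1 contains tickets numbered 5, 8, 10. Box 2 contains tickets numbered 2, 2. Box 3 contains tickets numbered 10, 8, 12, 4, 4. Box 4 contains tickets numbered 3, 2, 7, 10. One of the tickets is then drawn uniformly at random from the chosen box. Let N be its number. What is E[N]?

2387/360

E[N | box 1] = (5+8+10)/3 = 23/3.
E[N | box 2] = (2+2)/2 = 2.
E[N | box 3] = (10+8+12+4+4)/5 = 38/5.
E[N | box 4] = (3+2+7+10)/4 = 11/2.
E[N] = (1/3)·(23/3) + (1/12)·(2) + (1/3)·(38/5) + (1/4)·(11/2) = 2387/360.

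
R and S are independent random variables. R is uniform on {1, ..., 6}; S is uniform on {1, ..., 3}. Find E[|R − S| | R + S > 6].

Outcomes with R + S > 6: (4,3), (5,2), (5,3), (6,1), (6,2), (6,3), each with probability 1/18.
E[|R − S| | R + S > 6] = (1 + 3 + 2 + 5 + 4 + 3) / 6 = 3.

3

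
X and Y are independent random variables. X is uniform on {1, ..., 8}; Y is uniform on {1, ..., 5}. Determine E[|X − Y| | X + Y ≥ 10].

3

Outcomes with X + Y ≥ 10: (5,5), (6,4), (6,5), (7,3), (7,4), (7,5), (8,2), (8,3), (8,4), (8,5), each with probability 1/40.
E[|X − Y| | X + Y ≥ 10] = (0 + 2 + 1 + 4 + 3 + 2 + 6 + 5 + 4 + 3) / 10 = 3.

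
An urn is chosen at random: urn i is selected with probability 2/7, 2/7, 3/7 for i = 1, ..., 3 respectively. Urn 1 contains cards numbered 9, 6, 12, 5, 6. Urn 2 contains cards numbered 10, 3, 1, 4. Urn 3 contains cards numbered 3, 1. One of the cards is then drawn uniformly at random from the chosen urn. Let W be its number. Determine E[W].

151/35

E[W | urn 1] = (9+6+12+5+6)/5 = 38/5.
E[W | urn 2] = (10+3+1+4)/4 = 9/2.
E[W | urn 3] = (3+1)/2 = 2.
By the law of total expectation,
E[W] = (2/7)·(38/5) + (2/7)·(9/2) + (3/7)·(2) = 151/35.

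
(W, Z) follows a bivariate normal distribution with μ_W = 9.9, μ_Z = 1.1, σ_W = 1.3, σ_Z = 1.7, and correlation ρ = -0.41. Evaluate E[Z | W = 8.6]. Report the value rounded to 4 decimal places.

E[Z | W=x] = μ_Z + ρ(σ_Z/σ_W)(x − μ_W) for jointly normal variables.
E[Z | W=8.6] = 1.1 + (-0.41)·(1.7/1.3)·(8.6 − (9.9)) = 1.1 + (-0.53615)·(-1.3) = 1.7970.

1.7970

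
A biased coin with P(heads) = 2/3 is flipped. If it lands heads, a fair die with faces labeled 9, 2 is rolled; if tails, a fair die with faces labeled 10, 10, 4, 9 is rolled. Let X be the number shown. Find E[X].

77/12

E[X | heads] = (9+2)/2 = 11/2.
E[X | tails] = (10+10+4+9)/4 = 33/4.
By the law of total expectation,
E[X] = (2/3)·(11/2) + (1/3)·(33/4) = 77/12.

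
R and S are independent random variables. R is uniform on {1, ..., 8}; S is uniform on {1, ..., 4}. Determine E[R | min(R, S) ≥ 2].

P(min(R, S) ≥ 2) = 21/32.
Summing R·P(x,y) over outcomes with min(R, S) ≥ 2 gives 105/32.
E[R | min(R, S) ≥ 2] = (105/32) / (21/32) = 5.

5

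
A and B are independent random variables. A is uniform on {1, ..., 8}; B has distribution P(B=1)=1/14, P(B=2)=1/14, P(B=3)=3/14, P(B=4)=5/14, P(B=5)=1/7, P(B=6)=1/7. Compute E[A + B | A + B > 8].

32/3

P(A + B > 8) = 27/56.
Summing (A+B)·P(x,y) over outcomes with A + B > 8 gives 36/7.
E[A + B | A + B > 8] = (36/7) / (27/56) = 32/3.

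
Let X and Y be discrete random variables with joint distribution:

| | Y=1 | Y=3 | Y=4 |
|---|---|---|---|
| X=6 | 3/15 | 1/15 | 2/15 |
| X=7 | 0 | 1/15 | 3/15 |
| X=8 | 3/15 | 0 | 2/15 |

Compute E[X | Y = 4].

7

P(Y = 4) = 7/15.
Σ X·P over the event = 6·(2/15) + 7·(3/15) + 8·(2/15) = 49/15.
E[X | Y = 4] = (49/15) / (7/15) = 7.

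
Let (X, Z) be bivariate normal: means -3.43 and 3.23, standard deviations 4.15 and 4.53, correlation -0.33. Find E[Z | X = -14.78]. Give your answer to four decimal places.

7.3185

The regression of Z on X has slope ρ·σ_Z/σ_X and passes through (μ_X, μ_Z).
E[Z | X=-14.78] = 3.23 + (-0.33)·(4.53/4.15)·(-14.78 − (-3.43)) = 3.23 + (-0.36022)·(-11.35) = 7.3185.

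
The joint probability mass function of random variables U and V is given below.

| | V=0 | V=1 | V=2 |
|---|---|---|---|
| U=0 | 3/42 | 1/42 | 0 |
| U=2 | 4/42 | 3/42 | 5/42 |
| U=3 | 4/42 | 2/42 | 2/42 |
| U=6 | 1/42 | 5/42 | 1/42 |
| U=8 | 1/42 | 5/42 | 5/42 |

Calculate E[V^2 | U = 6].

9/7

P(U = 6) = 1/6.
Summing V^2·P(U=x,V=y) over the conditioning event gives 3/14.
E[V^2 | U = 6] = (3/14) / (1/6) = 9/7.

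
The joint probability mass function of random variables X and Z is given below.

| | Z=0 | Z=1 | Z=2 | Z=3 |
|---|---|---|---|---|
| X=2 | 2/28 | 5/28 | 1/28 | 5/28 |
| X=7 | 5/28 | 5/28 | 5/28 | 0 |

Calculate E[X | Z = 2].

37/6

P(Z = 2) = 3/14.
Σ X·P over the event = 2·(1/28) + 7·(5/28) = 37/28.
E[X | Z = 2] = (37/28) / (3/14) = 37/6.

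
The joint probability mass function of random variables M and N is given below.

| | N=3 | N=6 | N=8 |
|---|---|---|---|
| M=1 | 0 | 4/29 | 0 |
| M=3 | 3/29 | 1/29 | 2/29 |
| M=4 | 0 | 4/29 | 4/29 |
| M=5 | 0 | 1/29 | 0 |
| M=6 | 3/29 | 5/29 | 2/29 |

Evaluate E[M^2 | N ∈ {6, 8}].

436/23

P(N ∈ {6, 8}) = 23/29.
Summing M^2·P(M=x,N=y) over the conditioning event gives 436/29.
E[M^2 | N ∈ {6, 8}] = (436/29) / (23/29) = 436/23.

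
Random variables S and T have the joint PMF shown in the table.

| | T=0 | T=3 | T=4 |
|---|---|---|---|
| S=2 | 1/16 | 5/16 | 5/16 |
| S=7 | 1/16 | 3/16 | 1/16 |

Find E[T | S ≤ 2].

P(S ≤ 2) = 11/16.
Σ T·P over the event = 0·(1/16) + 3·(5/16) + 4·(5/16) = 35/16.
E[T | S ≤ 2] = (35/16) / (11/16) = 35/11.

35/11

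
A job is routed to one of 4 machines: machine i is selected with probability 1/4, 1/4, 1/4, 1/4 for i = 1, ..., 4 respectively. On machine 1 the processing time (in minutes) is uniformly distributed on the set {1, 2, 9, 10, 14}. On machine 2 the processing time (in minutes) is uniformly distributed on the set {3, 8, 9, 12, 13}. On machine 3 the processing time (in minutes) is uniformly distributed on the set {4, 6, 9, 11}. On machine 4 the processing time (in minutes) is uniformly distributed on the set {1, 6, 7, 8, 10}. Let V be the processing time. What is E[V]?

E[V | machine 1] = (1+2+9+10+14)/5 = 36/5.
E[V | machine 2] = (3+8+9+12+13)/5 = 9.
E[V | machine 3] = (4+6+9+11)/4 = 15/2.
E[V | machine 4] = (1+6+7+8+10)/5 = 32/5.
E[V] = (1/4)·(36/5) + (1/4)·(9) + (1/4)·(15/2) + (1/4)·(32/5) = 301/40.

301/40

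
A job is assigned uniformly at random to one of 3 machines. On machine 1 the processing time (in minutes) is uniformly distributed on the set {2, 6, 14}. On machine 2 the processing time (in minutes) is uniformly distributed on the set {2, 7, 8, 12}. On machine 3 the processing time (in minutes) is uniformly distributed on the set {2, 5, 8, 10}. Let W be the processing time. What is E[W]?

E[W | machine 1] = (2+6+14)/3 = 22/3.
E[W | machine 2] = (2+7+8+12)/4 = 29/4.
E[W | machine 3] = (2+5+8+10)/4 = 25/4.
E[W] = (1/3)·(22/3) + (1/3)·(29/4) + (1/3)·(25/4) = 125/18.

125/18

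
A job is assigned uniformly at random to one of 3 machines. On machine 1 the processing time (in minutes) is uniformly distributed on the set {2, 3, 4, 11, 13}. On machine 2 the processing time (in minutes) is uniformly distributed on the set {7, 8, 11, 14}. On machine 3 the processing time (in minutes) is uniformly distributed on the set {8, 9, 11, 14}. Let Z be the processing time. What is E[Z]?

271/30

E[Z | machine 1] = (2+3+4+11+13)/5 = 33/5.
E[Z | machine 2] = (7+8+11+14)/4 = 10.
E[Z | machine 3] = (8+9+11+14)/4 = 21/2.
E[Z] = (1/3)·(33/5) + (1/3)·(10) + (1/3)·(21/2) = 271/30.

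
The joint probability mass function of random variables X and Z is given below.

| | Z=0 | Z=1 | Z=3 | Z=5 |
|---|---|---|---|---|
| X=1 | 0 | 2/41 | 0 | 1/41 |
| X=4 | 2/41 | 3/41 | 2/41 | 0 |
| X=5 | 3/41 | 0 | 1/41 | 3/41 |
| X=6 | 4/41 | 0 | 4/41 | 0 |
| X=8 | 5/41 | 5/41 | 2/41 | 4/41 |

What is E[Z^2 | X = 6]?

9/2

P(X = 6) = 8/41.
Summing Z^2·P(X=x,Z=y) over the conditioning event gives 36/41.
E[Z^2 | X = 6] = (36/41) / (8/41) = 9/2.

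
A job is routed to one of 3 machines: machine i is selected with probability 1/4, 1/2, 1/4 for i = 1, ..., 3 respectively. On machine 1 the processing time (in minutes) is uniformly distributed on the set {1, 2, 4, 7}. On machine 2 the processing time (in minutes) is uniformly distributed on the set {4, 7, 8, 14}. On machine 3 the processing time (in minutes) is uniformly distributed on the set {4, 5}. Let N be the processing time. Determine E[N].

E[N | machine 1] = (1+2+4+7)/4 = 7/2.
E[N | machine 2] = (4+7+8+14)/4 = 33/4.
E[N | machine 3] = (4+5)/2 = 9/2.
E[N] = (1/4)·(7/2) + (1/2)·(33/4) + (1/4)·(9/2) = 49/8.

49/8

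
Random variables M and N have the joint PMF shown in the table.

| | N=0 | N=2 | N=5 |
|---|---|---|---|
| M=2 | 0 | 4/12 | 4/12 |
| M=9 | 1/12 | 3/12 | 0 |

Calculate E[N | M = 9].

3/2

P(M = 9) = 1/3.
Σ N·P over the event = 0·(1/12) + 2·(3/12) = 1/2.
E[N | M = 9] = (1/2) / (1/3) = 3/2.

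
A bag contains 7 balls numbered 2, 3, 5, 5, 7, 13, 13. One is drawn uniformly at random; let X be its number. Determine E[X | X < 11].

22/5

P(X < 11) = 5/7.
Σ over the event: 2·1/7 + 3·1/7 + 5·2/7 + 7·1/7 = 22/7.
E[X | X < 11] = (22/7) / (5/7) = 22/5.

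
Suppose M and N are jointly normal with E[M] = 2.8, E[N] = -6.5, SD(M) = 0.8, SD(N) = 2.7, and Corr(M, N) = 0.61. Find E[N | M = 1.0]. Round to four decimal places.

The regression of N on M has slope ρ·σ_N/σ_M and passes through (μ_M, μ_N).
E[N | M=1.0] = -6.5 + (0.61)·(2.7/0.8)·(1.0 − (2.8)) = -6.5 + (2.05875)·(-1.8) = -10.2058.

-10.2058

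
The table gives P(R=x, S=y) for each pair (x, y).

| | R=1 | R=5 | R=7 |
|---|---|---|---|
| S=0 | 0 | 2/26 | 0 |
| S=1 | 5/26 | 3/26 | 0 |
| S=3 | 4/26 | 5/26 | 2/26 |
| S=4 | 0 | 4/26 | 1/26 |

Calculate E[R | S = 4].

27/5

P(S = 4) = 5/26.
Summing R·P(R=x,S=y) over the conditioning event gives 27/26.
E[R | S = 4] = (27/26) / (5/26) = 27/5.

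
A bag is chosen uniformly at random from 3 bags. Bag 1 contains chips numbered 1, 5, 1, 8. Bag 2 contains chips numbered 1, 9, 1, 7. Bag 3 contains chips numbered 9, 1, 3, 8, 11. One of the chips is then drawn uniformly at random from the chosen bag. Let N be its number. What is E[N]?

E[N | bag 1] = (1+5+1+8)/4 = 15/4.
E[N | bag 2] = (1+9+1+7)/4 = 9/2.
E[N | bag 3] = (9+1+3+8+11)/5 = 32/5.
E[N] = (1/3)·(15/4) + (1/3)·(9/2) + (1/3)·(32/5) = 293/60.

293/60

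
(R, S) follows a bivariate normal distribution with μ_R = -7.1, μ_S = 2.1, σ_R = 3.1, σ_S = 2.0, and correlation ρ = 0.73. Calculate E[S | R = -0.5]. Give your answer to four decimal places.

5.2084

For a bivariate normal, E[S | R=x] = μ_S + ρ·(σ_S/σ_R)·(x − μ_R).
E[S | R=-0.5] = 2.1 + (0.73)·(2.0/3.1)·(-0.5 − (-7.1)) = 2.1 + (0.47097)·(6.6) = 5.2084.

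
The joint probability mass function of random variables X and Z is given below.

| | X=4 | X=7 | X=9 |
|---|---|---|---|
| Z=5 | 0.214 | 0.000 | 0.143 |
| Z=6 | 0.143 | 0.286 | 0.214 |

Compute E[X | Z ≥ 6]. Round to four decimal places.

P(Z ≥ 6) = 0.643.
Σ X·P over the event = 4·(0.143) + 7·(0.286) + 9·(0.214) = 4.500.
E[X | Z ≥ 6] = (4.500) / (0.643) = 6.9984.

6.9984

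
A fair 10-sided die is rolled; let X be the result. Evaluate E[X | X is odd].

Given X is odd, X is equally likely to be any of {1, 3, 5, 7, 9}.
E[X | X is odd] = (1 + 3 + 5 + 7 + 9) / 5 = 5.

5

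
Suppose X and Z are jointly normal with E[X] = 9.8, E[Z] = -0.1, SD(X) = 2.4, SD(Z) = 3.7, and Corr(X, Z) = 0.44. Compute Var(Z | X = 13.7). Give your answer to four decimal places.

The conditional variance in a bivariate normal is σ_Z²(1 − ρ²), independent of x.
Var(Z | X=13.7) = (3.7)²·(1 − (0.44)²) = 13.69·0.8064 = 11.0396.

11.0396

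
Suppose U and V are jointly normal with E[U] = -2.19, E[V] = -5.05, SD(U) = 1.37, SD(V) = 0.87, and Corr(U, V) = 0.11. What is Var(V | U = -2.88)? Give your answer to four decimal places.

0.7477

Var(V | U=x) = (1 − ρ²)·σ_V².
Var(V | U=-2.88) = (0.87)²·(1 − (0.11)²) = 0.7569·0.9879 = 0.7477.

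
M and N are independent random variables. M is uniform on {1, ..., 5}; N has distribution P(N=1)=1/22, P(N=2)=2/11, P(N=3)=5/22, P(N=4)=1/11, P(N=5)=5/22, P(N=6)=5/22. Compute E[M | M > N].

117/28

P(M > N) = 14/55.
Summing M·P(x,y) over outcomes with M > N gives 117/110.
E[M | M > N] = (117/110) / (14/55) = 117/28.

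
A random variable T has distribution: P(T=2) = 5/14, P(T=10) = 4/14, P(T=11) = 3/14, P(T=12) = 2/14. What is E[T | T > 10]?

P(T > 10) = 5/14.
Σ over the event: 11·3/14 + 12·1/7 = 57/14.
E[T | T > 10] = (57/14) / (5/14) = 57/5.

57/5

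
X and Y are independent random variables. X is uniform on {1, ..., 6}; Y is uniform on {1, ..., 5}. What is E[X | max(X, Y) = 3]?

Outcomes with max(X, Y) = 3: (1,3), (2,3), (3,1), (3,2), (3,3), each with probability 1/30.
E[X | max(X, Y) = 3] = (1 + 2 + 3 + 3 + 3) / 5 = 12/5.

12/5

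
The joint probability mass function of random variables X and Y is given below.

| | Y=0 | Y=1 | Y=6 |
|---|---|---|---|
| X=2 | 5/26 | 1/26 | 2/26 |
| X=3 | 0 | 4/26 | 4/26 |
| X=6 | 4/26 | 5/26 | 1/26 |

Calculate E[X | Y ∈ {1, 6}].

P(Y ∈ {1, 6}) = 17/26.
Σ X·P over the event = 2·(1/26) + 2·(2/26) + 3·(4/26) + 3·(4/26) + 6·(5/26) + 6·(1/26) = 33/13.
E[X | Y ∈ {1, 6}] = (33/13) / (17/26) = 66/17.

66/17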